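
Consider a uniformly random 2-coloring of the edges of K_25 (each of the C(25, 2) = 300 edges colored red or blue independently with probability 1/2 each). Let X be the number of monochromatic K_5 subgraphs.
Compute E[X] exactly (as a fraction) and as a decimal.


Let X = Σ_S X_S over the C(25, 5) = 53130 subsets S of size 5, where X_S = 1 if the K_5 on S is monochromatic.
For a fixed S, the K_5 on S has C(5, 2) = 10 edges. P[all 10 edges red] = (1/2)^10, and likewise for blue, so P[monochromatic] = 2·(1/2)^10 = 2^{1 − 10} = 1/512.
By linearity: E[X] = C(25, 5) · 2^{1 − 10} = 53130 · 1/512 = 26565/256.
Numerically: E[X] ≈ 103.770.

E[X] = C(25,5)·2^(1−C(5,2)) = 26565/256 ≈ 103.770.


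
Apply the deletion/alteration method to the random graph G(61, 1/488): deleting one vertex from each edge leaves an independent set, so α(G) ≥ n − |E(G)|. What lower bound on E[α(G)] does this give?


E[|E(G)|] = C(61, 2)·p = 1830 · (1/488) = 15/4.
E[α(G)] ≥ n − E[|E(G)|] = 61 − 15/4 = 229/4.
Numerically: ≈ 57.25000.
(This is only a lower bound; the true E[α(G)] may be larger.)

E[α(G)] ≥ 229/4 ≈ 57.25000.


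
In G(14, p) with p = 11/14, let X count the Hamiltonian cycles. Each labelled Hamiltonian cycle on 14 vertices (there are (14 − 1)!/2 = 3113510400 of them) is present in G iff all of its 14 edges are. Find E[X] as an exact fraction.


K_14 has (14 − 1)!/2 = 3113510400 labelled Hamiltonian cycles.
For each such Hamiltonian cycle H, let X_H = 1 if all 14 edges of H are present in G. Then P[X_H = 1] = p^{14} = (11/14)^{14} = 379749833583241/11112006825558016.
By linearity: E[X] = Σ_H E[X_H] = 3113510400 · p^{14} = 3113510400 · 379749833583241/11112006825558016 = 329898174179601037725/3100448333024.
Numerically: E[X] ≈ 1.064e+08.

E[X] = 3113510400 · (11/14)^{14} = 329898174179601037725/3100448333024 ≈ 1.064e+08.


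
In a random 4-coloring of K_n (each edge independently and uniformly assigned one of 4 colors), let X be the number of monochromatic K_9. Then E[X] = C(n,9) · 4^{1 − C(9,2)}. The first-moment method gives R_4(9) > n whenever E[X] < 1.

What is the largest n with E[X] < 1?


We need C(n, 9) · 4^{1 − 36} < 1, i.e. C(n, 9) < 4^{36 − 1} = 1180591620717411303424.
Check values of n near the boundary:
  n = 910: C(910, 9) = 1133378248346922788210; 1133378248346922788210 < 1180591620717411303424? YES
  n = 911: C(911, 9) = 1144686900492291197405; 1144686900492291197405 < 1180591620717411303424? YES
  n = 912: C(912, 9) = 1156095740032081475120; 1156095740032081475120 < 1180591620717411303424? YES
  n = 913: C(913, 9) = 1167605542753639808390; 1167605542753639808390 < 1180591620717411303424? YES
  n = 914: C(914, 9) = 1179217089587653905932; 1179217089587653905932 < 1180591620717411303424? YES
  n = 915: C(915, 9) = 1190931166636537885130; 1190931166636537885130 < 1180591620717411303424? NO
The largest n with C(n, 9) < 1180591620717411303424 is n = 914 (where E[X] = 294804272396913476483/295147905179352825856 ≈ 0.998836). Hence R_4(9) > 914, i.e. R_4(9) ≥ 915.

Largest n = 914; hence R_4(9) > 914.


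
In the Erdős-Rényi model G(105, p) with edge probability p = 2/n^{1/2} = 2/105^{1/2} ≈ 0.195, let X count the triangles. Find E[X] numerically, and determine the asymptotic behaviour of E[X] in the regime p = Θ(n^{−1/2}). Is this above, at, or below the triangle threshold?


Number of potential triangles: C(105, 3) = 187460.
Each occurs with probability p³ ≈ (0.195)³ ≈ 7.43543e-03.
By linearity: E[X] = C(105, 3)·p³ ≈ 187460 · 7.43543e-03 ≈ 1393.846.
Since α = 1/2 < 1, p = c/n^{1/2} ≫ 1/n is above the triangle threshold p ~ 1/n. Asymptotically E[X] ~ (c³/6)·n^{3(1−α)} = (2³/6)·n^{1.5} → ∞; triangles are abundant w.h.p.

E[X] ≈ 1393.846; in regime p = Θ(1/n^{1/2}) E[X] diverges (above the triangle threshold p ~ 1/n).


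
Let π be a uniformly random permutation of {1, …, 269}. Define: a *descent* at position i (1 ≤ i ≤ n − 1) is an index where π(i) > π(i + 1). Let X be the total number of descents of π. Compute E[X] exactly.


Write X = Σ X_I over i = 1, …, 268, with X_I the indicator of one descent.
There are 268 indicators.
For each fixed i, the pair (π(i), π(i+1)) is a uniformly random ordered pair of distinct values from {1, …, 269}; by symmetry P[π(i) > π(i+1)] = 1/2.
By linearity: E[X] = 268 · (1/2) = (269 − 1) · (1/2) = 134 ≈ 134.000000.

E[X] = 134 = 134.000000.


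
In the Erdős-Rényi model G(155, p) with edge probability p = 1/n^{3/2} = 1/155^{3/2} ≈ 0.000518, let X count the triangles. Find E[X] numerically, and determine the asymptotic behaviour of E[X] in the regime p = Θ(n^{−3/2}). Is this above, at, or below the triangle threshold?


Number of potential triangles: C(155, 3) = 608685.
Each occurs with probability p³ ≈ (0.000518)³ ≈ 1.39158e-10.
By linearity: E[X] = C(155, 3)·p³ ≈ 608685 · 1.39158e-10 ≈ 0.000.
Since α = 3/2 > 1, p = c/n^{3/2} = o(1/n) is below the triangle threshold p ~ 1/n. Asymptotically E[X] ~ (c³/6)·n^{3(1−α)} = (1³/6)·n^{-1.5} → 0, so by Markov's inequality G has no triangles w.h.p.

E[X] ≈ 0.000; in regime p = Θ(1/n^{3/2}) E[X] tends to 0 (below the triangle threshold p ~ 1/n).


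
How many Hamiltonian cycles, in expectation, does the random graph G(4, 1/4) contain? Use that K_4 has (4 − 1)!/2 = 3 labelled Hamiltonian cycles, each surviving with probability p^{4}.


K_4 has (4 − 1)!/2 = 3 labelled Hamiltonian cycles.
For each such Hamiltonian cycle H, let X_H = 1 if all 4 edges of H are present in G. Then P[X_H = 1] = p^{4} = (1/4)^{4} = 1/256.
By linearity: E[X] = Σ_H E[X_H] = 3 · p^{4} = 3 · 1/256 = 3/256.
Numerically: E[X] ≈ 0.01172.

E[X] = 3 · (1/4)^{4} = 3/256 ≈ 0.01172.


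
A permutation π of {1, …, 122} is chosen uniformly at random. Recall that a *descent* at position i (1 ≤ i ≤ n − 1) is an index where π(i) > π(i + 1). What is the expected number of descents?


Write X = Σ X_I over i = 1, …, 121, with X_I the indicator of one descent.
There are 121 indicators.
For each fixed i, the pair (π(i), π(i+1)) is a uniformly random ordered pair of distinct values from {1, …, 122}; by symmetry P[π(i) > π(i+1)] = 1/2.
By linearity: E[X] = 121 · (1/2) = (122 − 1) · (1/2) = 121/2 ≈ 60.500000.

E[X] = 121/2 = 60.500000.


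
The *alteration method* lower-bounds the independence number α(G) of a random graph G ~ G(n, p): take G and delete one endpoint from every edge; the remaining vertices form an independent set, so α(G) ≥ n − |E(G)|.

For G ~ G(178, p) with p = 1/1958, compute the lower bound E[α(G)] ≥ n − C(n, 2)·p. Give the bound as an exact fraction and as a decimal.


E[|E(G)|] = C(178, 2)·p = 15753 · (1/1958) = 177/22.
E[α(G)] ≥ n − E[|E(G)|] = 178 − 177/22 = 3739/22.
Numerically: ≈ 169.954545.
(This is only a lower bound; the true E[α(G)] may be larger.)

E[α(G)] ≥ 3739/22 ≈ 169.954545.


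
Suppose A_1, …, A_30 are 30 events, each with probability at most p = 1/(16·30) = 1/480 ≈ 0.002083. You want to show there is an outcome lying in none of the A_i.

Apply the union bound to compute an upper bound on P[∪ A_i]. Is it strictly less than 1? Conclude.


Union bound: P[∪_{i=1}^{30} A_i] ≤ Σ_i P[A_i] ≤ 30·p = 30·(1/480) = 1/16.
Numerically: 1/16 ≈ 0.062500.
Is 1/16 < 1? YES.
Since P[∪ A_i] ≤ 1/16 < 1, the complement has P[∩ A_i^c] ≥ 1 − 1/16 = 15/16 > 0, so some outcome avoids every A_i.

30·p = 1/16 ≈ 0.062500; existence CERTIFIED by the union bound.


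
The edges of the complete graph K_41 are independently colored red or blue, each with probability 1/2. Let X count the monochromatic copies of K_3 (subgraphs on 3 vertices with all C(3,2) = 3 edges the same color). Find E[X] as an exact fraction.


Let X = Σ_S X_S over the C(41, 3) = 10660 subsets S of size 3, where X_S = 1 if the K_3 on S is monochromatic.
For a fixed S, the K_3 on S has C(3, 2) = 3 edges. P[all 3 edges red] = (1/2)^3, and likewise for blue, so P[monochromatic] = 2·(1/2)^3 = 2^{1 − 3} = 1/4.
By linearity of expectation: E[X] = C(41, 3) · 2^{1 − 3} = 10660 · 1/4 = 2665.
Numerically: E[X] ≈ 2665.0000.

E[X] = C(41,3)·2^(1−C(3,2)) = 2665 ≈ 2665.0000.


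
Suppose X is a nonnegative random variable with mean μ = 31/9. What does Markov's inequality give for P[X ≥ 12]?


μ = E[X] = 31/9, a = 12.
Markov: P[X ≥ 12] ≤ μ/a = (31/9)/12 = 31/108.
Numerically: ≈ 0.2870.
(Since a = 12 > μ = 3.4444, the bound 31/108 is < 1 and informative.)

P[X ≥ 12] ≤ 31/108 ≈ 0.2870.


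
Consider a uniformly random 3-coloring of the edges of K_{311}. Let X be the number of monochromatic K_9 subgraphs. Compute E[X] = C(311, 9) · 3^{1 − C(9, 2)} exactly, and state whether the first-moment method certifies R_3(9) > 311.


E[X] = C(311, 9) · 3^{1 − 36} = 66733530156060130 · 3^{−35} = 66733530156060130/50031545098999707.
As a reduced fraction: E[X] = 66733530156060130/50031545098999707 ≈ 1.3338291.
Is E[X] < 1? NO.
Since E[X] ≥ 1, the first-moment bound is inconclusive at n = 311; it does NOT by itself certify R_3(9) > 311.

E[X] = 66733530156060130/50031545098999707 ≈ 1.3338291; E[X] ≥ 1; first-moment method inconclusive here.


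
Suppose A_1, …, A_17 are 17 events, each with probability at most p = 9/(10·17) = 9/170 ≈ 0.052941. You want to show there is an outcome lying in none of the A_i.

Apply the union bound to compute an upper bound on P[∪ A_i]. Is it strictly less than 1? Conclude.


Union bound: P[∪_{i=1}^{17} A_i] ≤ Σ_i P[A_i] ≤ 17·p = 17·(9/170) = 9/10.
Numerically: 9/10 ≈ 0.900000.
Is 9/10 < 1? YES.
Since P[∪ A_i] ≤ 9/10 < 1, the complement has P[∩ A_i^c] ≥ 1 − 9/10 = 1/10 > 0, so some outcome avoids every A_i.

17·p = 9/10 ≈ 0.900000; existence CERTIFIED by the union bound.


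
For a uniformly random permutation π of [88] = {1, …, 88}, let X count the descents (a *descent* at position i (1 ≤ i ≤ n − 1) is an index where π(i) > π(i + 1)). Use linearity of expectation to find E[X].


Write X = Σ X_I over i = 1, …, 87, with X_I the indicator of one descent.
There are 87 indicators.
For each fixed i, the pair (π(i), π(i+1)) is a uniformly random ordered pair of distinct values from {1, …, 88}; by symmetry P[π(i) > π(i+1)] = 1/2.
By linearity: E[X] = 87 · (1/2) = (88 − 1) · (1/2) = 87/2 ≈ 43.5000.

E[X] = 87/2 = 43.5000.


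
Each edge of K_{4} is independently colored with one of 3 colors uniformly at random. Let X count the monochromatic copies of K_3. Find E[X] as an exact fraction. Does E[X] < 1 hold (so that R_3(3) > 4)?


E[X] = C(4, 3) · 3^{1 − 3} = 4 · 3^{−2} = 4/9.
As a reduced fraction: E[X] = 4/9 ≈ 0.444444.
Is E[X] < 1? YES.
Since E[X] < 1, there exists a 3-coloring of K_{4} with no monochromatic K_3; hence R_3(3) > 4.

E[X] = 4/9 ≈ 0.444444; E[X] < 1, so R_3(3) > 4.


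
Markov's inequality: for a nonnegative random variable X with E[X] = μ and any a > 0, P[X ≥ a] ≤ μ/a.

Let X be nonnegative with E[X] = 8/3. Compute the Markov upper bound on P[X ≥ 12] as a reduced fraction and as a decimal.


μ = E[X] = 8/3, a = 12.
Markov: P[X ≥ 12] ≤ μ/a = (8/3)/12 = 2/9.
Numerically: ≈ 0.2222.
(Since a = 12 > μ = 2.6667, the bound 2/9 is < 1 and informative.)

P[X ≥ 12] ≤ 2/9 ≈ 0.2222.


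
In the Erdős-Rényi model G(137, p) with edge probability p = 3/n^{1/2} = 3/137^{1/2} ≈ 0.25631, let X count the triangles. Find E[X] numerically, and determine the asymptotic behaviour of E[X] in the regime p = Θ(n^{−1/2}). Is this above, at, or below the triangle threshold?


Number of potential triangles: C(137, 3) = 419220.
Each occurs with probability p³ ≈ (0.25631)³ ≈ 1.6837706e-02.
By linearity: E[X] = C(137, 3)·p³ ≈ 419220 · 1.6837706e-02 ≈ 7058.70297.
Since α = 1/2 < 1, p = c/n^{1/2} ≫ 1/n is above the triangle threshold p ~ 1/n. Asymptotically E[X] ~ (c³/6)·n^{3(1−α)} = (3³/6)·n^{1.5} → ∞; triangles are abundant w.h.p.

E[X] ≈ 7058.70297; in regime p = Θ(1/n^{1/2}) E[X] diverges (above the triangle threshold p ~ 1/n).


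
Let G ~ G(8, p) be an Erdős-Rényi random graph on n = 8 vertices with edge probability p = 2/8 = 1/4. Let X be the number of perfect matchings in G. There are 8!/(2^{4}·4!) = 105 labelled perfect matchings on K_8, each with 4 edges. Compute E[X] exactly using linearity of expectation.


K_8 has 8!/(2^{4}·4!) = 105 labelled perfect matchings.
For each such perfect matching H, let X_H = 1 if all 4 edges of H are present in G. Then P[X_H = 1] = p^{4} = (1/4)^{4} = 1/256.
By linearity: E[X] = Σ_H E[X_H] = 105 · p^{4} = 105 · 1/256 = 105/256.
Numerically: E[X] ≈ 0.4102.

E[X] = 105 · (1/4)^{4} = 105/256 ≈ 0.4102.


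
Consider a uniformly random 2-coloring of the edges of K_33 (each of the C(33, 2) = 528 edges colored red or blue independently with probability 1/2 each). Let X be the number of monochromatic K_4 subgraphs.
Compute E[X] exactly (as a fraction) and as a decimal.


Let X = Σ_S X_S over the C(33, 4) = 40920 subsets S of size 4, where X_S = 1 if the K_4 on S is monochromatic.
For a fixed S, the K_4 on S has C(4, 2) = 6 edges. P[all 6 edges red] = (1/2)^6, and likewise for blue, so P[monochromatic] = 2·(1/2)^6 = 2^{1 − 6} = 1/32.
By linearity of expectation: E[X] = C(33, 4) · 2^{1 − 6} = 40920 · 1/32 = 5115/4.
Numerically: E[X] ≈ 1278.750000.

E[X] = C(33,4)·2^(1−C(4,2)) = 5115/4 ≈ 1278.750000.


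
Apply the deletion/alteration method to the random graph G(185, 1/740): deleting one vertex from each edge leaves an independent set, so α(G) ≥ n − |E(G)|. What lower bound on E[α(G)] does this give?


E[|E(G)|] = C(185, 2)·p = 17020 · (1/740) = 23.
E[α(G)] ≥ n − E[|E(G)|] = 185 − 23 = 162.
Numerically: ≈ 162.00000.
(This is only a lower bound; the true E[α(G)] may be larger.)

E[α(G)] ≥ 162 ≈ 162.00000.


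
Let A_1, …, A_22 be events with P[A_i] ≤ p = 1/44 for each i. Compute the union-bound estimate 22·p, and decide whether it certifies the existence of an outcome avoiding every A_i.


Union bound: P[∪_{i=1}^{22} A_i] ≤ Σ_i P[A_i] ≤ 22·p = 22·(1/44) = 1/2.
Numerically: 1/2 ≈ 0.5000000.
Is 1/2 < 1? YES.
Since P[∪ A_i] ≤ 1/2 < 1, the complement has P[∩ A_i^c] ≥ 1 − 1/2 = 1/2 > 0, so some outcome avoids every A_i.

22·p = 1/2 ≈ 0.5000000; existence CERTIFIED by the union bound.


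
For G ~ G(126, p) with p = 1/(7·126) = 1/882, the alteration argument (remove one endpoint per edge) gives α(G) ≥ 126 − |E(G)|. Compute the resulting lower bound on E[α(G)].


E[|E(G)|] = C(126, 2)·p = 7875 · (1/882) = 125/14.
E[α(G)] ≥ n − E[|E(G)|] = 126 − 125/14 = 1639/14.
Numerically: ≈ 117.071.
(This is only a lower bound; the true E[α(G)] may be larger.)

E[α(G)] ≥ 1639/14 ≈ 117.071.


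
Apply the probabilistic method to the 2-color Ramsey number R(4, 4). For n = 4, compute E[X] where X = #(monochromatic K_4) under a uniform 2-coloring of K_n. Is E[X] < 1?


E[X] = C(4, 4) · 2^{1 − 6} = 1 · 2^{−5} = 1/32.
As a reduced fraction: E[X] = 1/32 ≈ 0.031.
Is E[X] < 1? YES.
Since E[X] < 1, there exists a 2-coloring of K_{4} with no monochromatic K_4; hence R(4, 4) > 4.

E[X] = 1/32 ≈ 0.031; E[X] < 1, so R(4, 4) > 4.


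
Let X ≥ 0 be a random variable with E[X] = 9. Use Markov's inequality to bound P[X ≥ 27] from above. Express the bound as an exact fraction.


μ = E[X] = 9, a = 27.
Markov: P[X ≥ 27] ≤ μ/a = (9)/27 = 1/3.
Numerically: ≈ 0.333333.
(Since a = 27 > μ = 9.000000, the bound 1/3 is < 1 and informative.)

P[X ≥ 27] ≤ 1/3 ≈ 0.333333.


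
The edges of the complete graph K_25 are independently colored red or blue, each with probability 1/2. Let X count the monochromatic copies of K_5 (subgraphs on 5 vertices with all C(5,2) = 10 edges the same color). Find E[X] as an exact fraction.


Let X = Σ_S X_S over the C(25, 5) = 53130 subsets S of size 5, where X_S = 1 if the K_5 on S is monochromatic.
For a fixed S, the K_5 on S has C(5, 2) = 10 edges. P[all 10 edges red] = (1/2)^10, and likewise for blue, so P[monochromatic] = 2·(1/2)^10 = 2^{1 − 10} = 1/512.
By linearity: E[X] = C(25, 5) · 2^{1 − 10} = 53130 · 1/512 = 26565/256.
Numerically: E[X] ≈ 103.769531.

E[X] = C(25,5)·2^(1−C(5,2)) = 26565/256 ≈ 103.769531.


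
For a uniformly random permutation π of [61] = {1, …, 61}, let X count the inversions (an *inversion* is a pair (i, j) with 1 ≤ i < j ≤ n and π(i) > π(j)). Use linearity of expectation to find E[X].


Write X = Σ X_I over the C(61, 2) = 1830 pairs i < j, with X_I the indicator of one inversion.
There are 1830 indicators.
For each fixed pair i < j, the values π(i) and π(j) are two distinct elements of {1, …, 61} in uniformly random order; by symmetry P[π(i) > π(j)] = 1/2.
By linearity: E[X] = 1830 · (1/2) = C(61, 2) · (1/2) = 1830/2 = 915 ≈ 915.000.

E[X] = 915 = 915.000.


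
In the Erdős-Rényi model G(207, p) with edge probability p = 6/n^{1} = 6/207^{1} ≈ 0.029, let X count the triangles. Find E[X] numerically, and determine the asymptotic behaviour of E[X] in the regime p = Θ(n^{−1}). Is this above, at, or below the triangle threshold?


Number of potential triangles: C(207, 3) = 1456935.
Each occurs with probability p³ ≈ (0.029)³ ≈ 2.43525e-05.
By linearity: E[X] = C(207, 3)·p³ ≈ 1456935 · 2.43525e-05 ≈ 35.480.
Here α = 1, so p = 6/n is exactly at the triangle threshold p ~ 1/n. Asymptotically E[X] → c³/6 = 6³/6 = 36 ≈ 36.000, a bounded constant. In this regime the triangle count is asymptotically Poisson(c³/6).

E[X] ≈ 35.480; in regime p = Θ(1/n^{1}) E[X] stays bounded (at the triangle threshold p ~ 1/n).


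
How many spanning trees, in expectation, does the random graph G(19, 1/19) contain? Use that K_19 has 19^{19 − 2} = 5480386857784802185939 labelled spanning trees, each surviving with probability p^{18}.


K_19 has 19^{19 − 2} = 5480386857784802185939 labelled spanning trees.
For each such spanning tree H, let X_H = 1 if all 18 edges of H are present in G. Then P[X_H = 1] = p^{18} = (1/19)^{18} = 1/104127350297911241532841.
By linearity: E[X] = Σ_H E[X_H] = 5480386857784802185939 · p^{18} = 5480386857784802185939 · 1/104127350297911241532841 = 1/19.
Numerically: E[X] ≈ 0.05263.

E[X] = 5480386857784802185939 · (1/19)^{18} = 1/19 ≈ 0.05263.


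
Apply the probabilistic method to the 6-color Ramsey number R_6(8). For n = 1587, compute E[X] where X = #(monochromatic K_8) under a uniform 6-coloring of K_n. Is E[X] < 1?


E[X] = C(1587, 8) · 6^{1 − 28} = 980438554550826798570 · 6^{−27} = 980438554550826798570/1023490369077469249536.
As a reduced fraction: E[X] = 54468808586157044365/56860576059859402752 ≈ 0.958.
Is E[X] < 1? YES.
Since E[X] < 1, there exists a 6-coloring of K_{1587} with no monochromatic K_8; hence R_6(8) > 1587.

E[X] = 54468808586157044365/56860576059859402752 ≈ 0.958; E[X] < 1, so R_6(8) > 1587.


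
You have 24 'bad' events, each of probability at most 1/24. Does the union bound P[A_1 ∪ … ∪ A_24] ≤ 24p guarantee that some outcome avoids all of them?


Union bound: P[∪_{i=1}^{24} A_i] ≤ Σ_i P[A_i] ≤ 24·p = 24·(1/24) = 1.
Numerically: 1 ≈ 1.0000.
Is 1 < 1? NO.
Since the bound 1 is ≥ 1, the union bound is uninformative here; it does NOT by itself certify existence.

24·p = 1 ≈ 1.0000; existence NOT certified by the union bound.


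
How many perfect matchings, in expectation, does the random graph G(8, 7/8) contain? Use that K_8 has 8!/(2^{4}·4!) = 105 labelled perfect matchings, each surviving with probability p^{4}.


K_8 has 8!/(2^{4}·4!) = 105 labelled perfect matchings.
For each such perfect matching H, let X_H = 1 if all 4 edges of H are present in G. Then P[X_H = 1] = p^{4} = (7/8)^{4} = 2401/4096.
By linearity: E[X] = Σ_H E[X_H] = 105 · p^{4} = 105 · 2401/4096 = 252105/4096.
Numerically: E[X] ≈ 61.5491.

E[X] = 105 · (7/8)^{4} = 252105/4096 ≈ 61.5491.


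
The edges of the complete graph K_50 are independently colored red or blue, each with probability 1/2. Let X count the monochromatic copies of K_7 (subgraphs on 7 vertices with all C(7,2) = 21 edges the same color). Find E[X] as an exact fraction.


Let X = Σ_S X_S over the C(50, 7) = 99884400 subsets S of size 7, where X_S = 1 if the K_7 on S is monochromatic.
For a fixed S, the K_7 on S has C(7, 2) = 21 edges. P[all 21 edges red] = (1/2)^21, and likewise for blue, so P[monochromatic] = 2·(1/2)^21 = 2^{1 − 21} = 1/1048576.
By linearity of expectation: E[X] = C(50, 7) · 2^{1 − 21} = 99884400 · 1/1048576 = 6242775/65536.
Numerically: E[X] ≈ 95.2572.

E[X] = C(50,7)·2^(1−C(7,2)) = 6242775/65536 ≈ 95.2572.


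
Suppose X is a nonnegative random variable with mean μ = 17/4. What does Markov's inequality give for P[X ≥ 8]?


μ = E[X] = 17/4, a = 8.
Markov: P[X ≥ 8] ≤ μ/a = (17/4)/8 = 17/32.
Numerically: ≈ 0.531.
(Since a = 8 > μ = 4.250, the bound 17/32 is < 1 and informative.)

P[X ≥ 8] ≤ 17/32 ≈ 0.531.


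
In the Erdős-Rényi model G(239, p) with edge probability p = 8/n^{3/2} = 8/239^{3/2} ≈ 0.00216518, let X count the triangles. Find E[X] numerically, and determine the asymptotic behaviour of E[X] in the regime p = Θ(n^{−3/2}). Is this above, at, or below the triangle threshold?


Number of potential triangles: C(239, 3) = 2246839.
Each occurs with probability p³ ≈ (0.00216518)³ ≈ 1.01503123e-08.
By linearity: E[X] = C(239, 3)·p³ ≈ 2246839 · 1.01503123e-08 ≈ 0.022806.
Since α = 3/2 > 1, p = c/n^{3/2} = o(1/n) is below the triangle threshold p ~ 1/n. Asymptotically E[X] ~ (c³/6)·n^{3(1−α)} = (8³/6)·n^{-1.5} → 0, so by Markov's inequality G has no triangles w.h.p.

E[X] ≈ 0.022806; in regime p = Θ(1/n^{3/2}) E[X] tends to 0 (below the triangle threshold p ~ 1/n).


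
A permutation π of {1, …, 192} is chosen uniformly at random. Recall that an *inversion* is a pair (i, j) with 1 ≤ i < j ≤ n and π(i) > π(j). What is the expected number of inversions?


Write X = Σ X_I over the C(192, 2) = 18336 pairs i < j, with X_I the indicator of one inversion.
There are 18336 indicators.
For each fixed pair i < j, the values π(i) and π(j) are two distinct elements of {1, …, 192} in uniformly random order; by symmetry P[π(i) > π(j)] = 1/2.
By linearity: E[X] = 18336 · (1/2) = C(192, 2) · (1/2) = 18336/2 = 9168 ≈ 9168.000000.

E[X] = 9168 = 9168.000000.


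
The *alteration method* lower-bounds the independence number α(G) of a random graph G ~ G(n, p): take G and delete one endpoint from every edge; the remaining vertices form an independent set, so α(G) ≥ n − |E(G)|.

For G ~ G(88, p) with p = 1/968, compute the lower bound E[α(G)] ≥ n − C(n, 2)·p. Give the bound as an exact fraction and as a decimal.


E[|E(G)|] = C(88, 2)·p = 3828 · (1/968) = 87/22.
E[α(G)] ≥ n − E[|E(G)|] = 88 − 87/22 = 1849/22.
Numerically: ≈ 84.04545.
(This is only a lower bound; the true E[α(G)] may be larger.)

E[α(G)] ≥ 1849/22 ≈ 84.04545.


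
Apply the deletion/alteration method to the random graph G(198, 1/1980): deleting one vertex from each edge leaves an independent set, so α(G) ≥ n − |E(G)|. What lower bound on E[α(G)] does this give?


E[|E(G)|] = C(198, 2)·p = 19503 · (1/1980) = 197/20.
E[α(G)] ≥ n − E[|E(G)|] = 198 − 197/20 = 3763/20.
Numerically: ≈ 188.1500.
(This is only a lower bound; the true E[α(G)] may be larger.)

E[α(G)] ≥ 3763/20 ≈ 188.1500.


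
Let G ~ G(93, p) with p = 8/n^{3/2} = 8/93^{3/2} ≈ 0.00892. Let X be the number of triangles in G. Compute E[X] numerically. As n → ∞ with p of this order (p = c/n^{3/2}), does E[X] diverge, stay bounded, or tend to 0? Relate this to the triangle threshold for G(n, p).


Number of potential triangles: C(93, 3) = 129766.
Each occurs with probability p³ ≈ (0.00892)³ ≈ 7.09736e-07.
By linearity: E[X] = C(93, 3)·p³ ≈ 129766 · 7.09736e-07 ≈ 0.092.
Since α = 3/2 > 1, p = c/n^{3/2} = o(1/n) is below the triangle threshold p ~ 1/n. Asymptotically E[X] ~ (c³/6)·n^{3(1−α)} = (8³/6)·n^{-1.5} → 0, so by Markov's inequality G has no triangles w.h.p.

E[X] ≈ 0.092; in regime p = Θ(1/n^{3/2}) E[X] tends to 0 (below the triangle threshold p ~ 1/n).


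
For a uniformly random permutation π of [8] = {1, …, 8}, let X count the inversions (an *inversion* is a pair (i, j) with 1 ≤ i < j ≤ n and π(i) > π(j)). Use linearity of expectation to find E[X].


Write X = Σ X_I over the C(8, 2) = 28 pairs i < j, with X_I the indicator of one inversion.
There are 28 indicators.
For each fixed pair i < j, the values π(i) and π(j) are two distinct elements of {1, …, 8} in uniformly random order; by symmetry P[π(i) > π(j)] = 1/2.
By linearity: E[X] = 28 · (1/2) = C(8, 2) · (1/2) = 28/2 = 14 ≈ 14.00000.

E[X] = 14 = 14.00000.


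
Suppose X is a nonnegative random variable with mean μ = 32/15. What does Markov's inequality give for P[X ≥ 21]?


μ = E[X] = 32/15, a = 21.
Markov: P[X ≥ 21] ≤ μ/a = (32/15)/21 = 32/315.
Numerically: ≈ 0.10159.
(Since a = 21 > μ = 2.13333, the bound 32/315 is < 1 and informative.)

P[X ≥ 21] ≤ 32/315 ≈ 0.10159.


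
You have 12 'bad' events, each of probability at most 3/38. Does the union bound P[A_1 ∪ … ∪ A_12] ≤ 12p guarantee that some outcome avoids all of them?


Union bound: P[∪_{i=1}^{12} A_i] ≤ Σ_i P[A_i] ≤ 12·p = 12·(3/38) = 18/19.
Numerically: 18/19 ≈ 0.94737.
Is 18/19 < 1? YES.
Since P[∪ A_i] ≤ 18/19 < 1, the complement has P[∩ A_i^c] ≥ 1 − 18/19 = 1/19 > 0, so some outcome avoids every A_i.

12·p = 18/19 ≈ 0.94737; existence CERTIFIED by the union bound.


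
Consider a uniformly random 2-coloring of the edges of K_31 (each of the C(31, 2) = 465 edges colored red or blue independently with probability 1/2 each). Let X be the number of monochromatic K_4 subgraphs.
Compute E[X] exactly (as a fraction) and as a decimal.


Let X = Σ_S X_S over the C(31, 4) = 31465 subsets S of size 4, where X_S = 1 if the K_4 on S is monochromatic.
For a fixed S, the K_4 on S has C(4, 2) = 6 edges. P[all 6 edges red] = (1/2)^6, and likewise for blue, so P[monochromatic] = 2·(1/2)^6 = 2^{1 − 6} = 1/32.
Summing: E[X] = C(31, 4) · 2^{1 − 6} = 31465 · 1/32 = 31465/32.
Numerically: E[X] ≈ 983.281.

E[X] = C(31,4)·2^(1−C(4,2)) = 31465/32 ≈ 983.281.


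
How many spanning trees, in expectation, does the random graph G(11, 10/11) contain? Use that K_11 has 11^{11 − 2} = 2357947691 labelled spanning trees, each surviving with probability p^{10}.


K_11 has 11^{11 − 2} = 2357947691 labelled spanning trees.
For each such spanning tree H, let X_H = 1 if all 10 edges of H are present in G. Then P[X_H = 1] = p^{10} = (10/11)^{10} = 10000000000/25937424601.
Summing the indicators: E[X] = Σ_H E[X_H] = 2357947691 · p^{10} = 2357947691 · 10000000000/25937424601 = 10000000000/11.
Numerically: E[X] ≈ 9.09e+08.

E[X] = 2357947691 · (10/11)^{10} = 10000000000/11 ≈ 9.09e+08.


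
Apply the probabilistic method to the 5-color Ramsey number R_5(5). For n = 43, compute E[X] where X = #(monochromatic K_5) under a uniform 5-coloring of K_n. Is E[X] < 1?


E[X] = C(43, 5) · 5^{1 − 10} = 962598 · 5^{−9} = 962598/1953125.
As a reduced fraction: E[X] = 962598/1953125 ≈ 0.493.
Is E[X] < 1? YES.
Since E[X] < 1, there exists a 5-coloring of K_{43} with no monochromatic K_5; hence R_5(5) > 43.

E[X] = 962598/1953125 ≈ 0.493; E[X] < 1, so R_5(5) > 43.


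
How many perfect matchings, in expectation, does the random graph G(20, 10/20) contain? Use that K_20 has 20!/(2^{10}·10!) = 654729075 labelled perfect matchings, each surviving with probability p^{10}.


K_20 has 20!/(2^{10}·10!) = 654729075 labelled perfect matchings.
For each such perfect matching H, let X_H = 1 if all 10 edges of H are present in G. Then P[X_H = 1] = p^{10} = (1/2)^{10} = 1/1024.
By linearity of expectation: E[X] = Σ_H E[X_H] = 654729075 · p^{10} = 654729075 · 1/1024 = 654729075/1024.
Numerically: E[X] ≈ 6.3938e+05.

E[X] = 654729075 · (1/2)^{10} = 654729075/1024 ≈ 6.3938e+05.


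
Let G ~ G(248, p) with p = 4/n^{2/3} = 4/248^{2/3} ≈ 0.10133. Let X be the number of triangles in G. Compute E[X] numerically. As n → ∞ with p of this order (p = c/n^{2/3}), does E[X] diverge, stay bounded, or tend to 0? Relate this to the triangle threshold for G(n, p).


Number of potential triangles: C(248, 3) = 2511496.
Each occurs with probability p³ ≈ (0.10133)³ ≈ 1.0405827e-03.
By linearity: E[X] = C(248, 3)·p³ ≈ 2511496 · 1.0405827e-03 ≈ 2613.41935.
Since α = 2/3 < 1, p = c/n^{2/3} ≫ 1/n is above the triangle threshold p ~ 1/n. Asymptotically E[X] ~ (c³/6)·n^{3(1−α)} = (4³/6)·n^{1} → ∞; triangles are abundant w.h.p.

E[X] ≈ 2613.41935; in regime p = Θ(1/n^{2/3}) E[X] diverges (above the triangle threshold p ~ 1/n).


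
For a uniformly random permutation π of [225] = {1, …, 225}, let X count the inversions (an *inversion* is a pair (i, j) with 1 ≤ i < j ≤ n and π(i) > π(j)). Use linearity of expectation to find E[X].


Write X = Σ X_I over the C(225, 2) = 25200 pairs i < j, with X_I the indicator of one inversion.
There are 25200 indicators.
For each fixed pair i < j, the values π(i) and π(j) are two distinct elements of {1, …, 225} in uniformly random order; by symmetry P[π(i) > π(j)] = 1/2.
By linearity: E[X] = 25200 · (1/2) = C(225, 2) · (1/2) = 25200/2 = 12600 ≈ 12600.000000.

E[X] = 12600 = 12600.000000.


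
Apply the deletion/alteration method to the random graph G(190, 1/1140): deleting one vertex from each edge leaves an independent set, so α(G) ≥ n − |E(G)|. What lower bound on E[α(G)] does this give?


E[|E(G)|] = C(190, 2)·p = 17955 · (1/1140) = 63/4.
E[α(G)] ≥ n − E[|E(G)|] = 190 − 63/4 = 697/4.
Numerically: ≈ 174.250000.
(This is only a lower bound; the true E[α(G)] may be larger.)

E[α(G)] ≥ 697/4 ≈ 174.250000.


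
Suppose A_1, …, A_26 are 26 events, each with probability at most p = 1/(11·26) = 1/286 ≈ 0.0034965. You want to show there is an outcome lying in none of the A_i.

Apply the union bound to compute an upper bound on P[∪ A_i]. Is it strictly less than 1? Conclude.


Union bound: P[∪_{i=1}^{26} A_i] ≤ Σ_i P[A_i] ≤ 26·p = 26·(1/286) = 1/11.
Numerically: 1/11 ≈ 0.0909091.
Is 1/11 < 1? YES.
Since P[∪ A_i] ≤ 1/11 < 1, the complement has P[∩ A_i^c] ≥ 1 − 1/11 = 10/11 > 0, so some outcome avoids every A_i.

26·p = 1/11 ≈ 0.0909091; existence CERTIFIED by the union bound.


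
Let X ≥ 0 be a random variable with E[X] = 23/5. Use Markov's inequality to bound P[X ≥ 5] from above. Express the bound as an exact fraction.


μ = E[X] = 23/5, a = 5.
Markov: P[X ≥ 5] ≤ μ/a = (23/5)/5 = 23/25.
Numerically: ≈ 0.920.
(Since a = 5 > μ = 4.600, the bound 23/25 is < 1 and informative.)

P[X ≥ 5] ≤ 23/25 ≈ 0.920.


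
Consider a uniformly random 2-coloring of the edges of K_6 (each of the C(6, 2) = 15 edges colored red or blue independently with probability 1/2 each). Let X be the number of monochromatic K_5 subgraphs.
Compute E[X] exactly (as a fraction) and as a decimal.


Let X = Σ_S X_S over the C(6, 5) = 6 subsets S of size 5, where X_S = 1 if the K_5 on S is monochromatic.
For a fixed S, the K_5 on S has C(5, 2) = 10 edges. P[all 10 edges red] = (1/2)^10, and likewise for blue, so P[monochromatic] = 2·(1/2)^10 = 2^{1 − 10} = 1/512.
By linearity: E[X] = C(6, 5) · 2^{1 − 10} = 6 · 1/512 = 3/256.
Numerically: E[X] ≈ 0.01172.

E[X] = C(6,5)·2^(1−C(5,2)) = 3/256 ≈ 0.01172.


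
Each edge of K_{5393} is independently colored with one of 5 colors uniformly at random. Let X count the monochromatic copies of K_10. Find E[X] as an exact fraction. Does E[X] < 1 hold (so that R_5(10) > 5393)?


E[X] = C(5393, 10) · 5^{1 − 45} = 5687418968154238267170642278008 · 5^{−44} = 5687418968154238267170642278008/5684341886080801486968994140625.
As a reduced fraction: E[X] = 5687418968154238267170642278008/5684341886080801486968994140625 ≈ 1.001.
Is E[X] < 1? NO.
Since E[X] ≥ 1, the first-moment bound is inconclusive at n = 5393; it does NOT by itself certify R_5(10) > 5393.

E[X] = 5687418968154238267170642278008/5684341886080801486968994140625 ≈ 1.001; E[X] ≥ 1; first-moment method inconclusive here.


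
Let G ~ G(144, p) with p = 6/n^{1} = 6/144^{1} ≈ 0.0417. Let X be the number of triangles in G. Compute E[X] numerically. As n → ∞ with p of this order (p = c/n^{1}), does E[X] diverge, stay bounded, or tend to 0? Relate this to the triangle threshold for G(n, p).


Number of potential triangles: C(144, 3) = 487344.
Each occurs with probability p³ ≈ (0.0417)³ ≈ 7.23380e-05.
By linearity: E[X] = C(144, 3)·p³ ≈ 487344 · 7.23380e-05 ≈ 35.253.
Here α = 1, so p = 6/n is exactly at the triangle threshold p ~ 1/n. Asymptotically E[X] → c³/6 = 6³/6 = 36 ≈ 36.000, a bounded constant. In this regime the triangle count is asymptotically Poisson(c³/6).

E[X] ≈ 35.253; in regime p = Θ(1/n^{1}) E[X] stays bounded (at the triangle threshold p ~ 1/n).


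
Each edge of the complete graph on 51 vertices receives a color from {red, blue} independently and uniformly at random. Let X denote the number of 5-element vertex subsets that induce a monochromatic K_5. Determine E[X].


Let X = Σ_S X_S over the C(51, 5) = 2349060 subsets S of size 5, where X_S = 1 if the K_5 on S is monochromatic.
For a fixed S, the K_5 on S has C(5, 2) = 10 edges. P[all 10 edges red] = (1/2)^10, and likewise for blue, so P[monochromatic] = 2·(1/2)^10 = 2^{1 − 10} = 1/512.
By linearity: E[X] = C(51, 5) · 2^{1 − 10} = 2349060 · 1/512 = 587265/128.
Numerically: E[X] ≈ 4588.007812.

E[X] = C(51,5)·2^(1−C(5,2)) = 587265/128 ≈ 4588.007812.


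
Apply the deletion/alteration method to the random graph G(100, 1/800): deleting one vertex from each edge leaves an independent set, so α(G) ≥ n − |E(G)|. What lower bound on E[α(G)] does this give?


E[|E(G)|] = C(100, 2)·p = 4950 · (1/800) = 99/16.
E[α(G)] ≥ n − E[|E(G)|] = 100 − 99/16 = 1501/16.
Numerically: ≈ 93.812.
(This is only a lower bound; the true E[α(G)] may be larger.)

E[α(G)] ≥ 1501/16 ≈ 93.812.


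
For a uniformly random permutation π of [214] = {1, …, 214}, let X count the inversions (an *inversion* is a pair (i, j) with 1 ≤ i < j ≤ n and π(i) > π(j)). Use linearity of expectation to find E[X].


Write X = Σ X_I over the C(214, 2) = 22791 pairs i < j, with X_I the indicator of one inversion.
There are 22791 indicators.
For each fixed pair i < j, the values π(i) and π(j) are two distinct elements of {1, …, 214} in uniformly random order; by symmetry P[π(i) > π(j)] = 1/2.
By linearity: E[X] = 22791 · (1/2) = C(214, 2) · (1/2) = 22791/2 = 22791/2 ≈ 11395.500.

E[X] = 22791/2 = 11395.500.


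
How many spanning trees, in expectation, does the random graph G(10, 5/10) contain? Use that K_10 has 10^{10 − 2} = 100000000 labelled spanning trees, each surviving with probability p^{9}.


K_10 has 10^{10 − 2} = 100000000 labelled spanning trees.
For each such spanning tree H, let X_H = 1 if all 9 edges of H are present in G. Then P[X_H = 1] = p^{9} = (1/2)^{9} = 1/512.
By linearity: E[X] = Σ_H E[X_H] = 100000000 · p^{9} = 100000000 · 1/512 = 390625/2.
Numerically: E[X] ≈ 1.95e+05.

E[X] = 100000000 · (1/2)^{9} = 390625/2 ≈ 1.95e+05.


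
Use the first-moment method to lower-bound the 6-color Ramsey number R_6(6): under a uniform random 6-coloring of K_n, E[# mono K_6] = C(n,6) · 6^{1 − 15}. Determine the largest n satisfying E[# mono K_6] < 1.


We need C(n, 6) · 6^{1 − 15} < 1, i.e. C(n, 6) < 6^{15 − 1} = 78364164096.
Check values of n near the boundary:
  n = 195: C(195, 6) = 70656049360; 70656049360 < 78364164096? YES
  n = 196: C(196, 6) = 72887293024; 72887293024 < 78364164096? YES
  n = 197: C(197, 6) = 75176946208; 75176946208 < 78364164096? YES
  n = 198: C(198, 6) = 77526225777; 77526225777 < 78364164096? YES
  n = 199: C(199, 6) = 79936367511; 79936367511 < 78364164096? NO
  n = 200: C(200, 6) = 82408626300; 82408626300 < 78364164096? NO
  n = 201: C(201, 6) = 84944276340; 84944276340 < 78364164096? NO
The largest n with C(n, 6) < 78364164096 is n = 198 (where E[X] = 25842075259/26121388032 ≈ 0.9893071). Hence R_6(6) > 198, i.e. R_6(6) ≥ 199.

Largest n = 198; hence R_6(6) > 198.


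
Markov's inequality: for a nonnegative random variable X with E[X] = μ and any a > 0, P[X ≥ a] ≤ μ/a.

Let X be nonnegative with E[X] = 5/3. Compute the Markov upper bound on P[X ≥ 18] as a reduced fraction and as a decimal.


μ = E[X] = 5/3, a = 18.
Markov: P[X ≥ 18] ≤ μ/a = (5/3)/18 = 5/54.
Numerically: ≈ 0.093.
(Since a = 18 > μ = 1.667, the bound 5/54 is < 1 and informative.)

P[X ≥ 18] ≤ 5/54 ≈ 0.093.


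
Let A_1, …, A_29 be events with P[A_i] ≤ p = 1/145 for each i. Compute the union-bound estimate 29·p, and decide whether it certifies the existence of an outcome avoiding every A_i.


Union bound: P[∪_{i=1}^{29} A_i] ≤ Σ_i P[A_i] ≤ 29·p = 29·(1/145) = 1/5.
Numerically: 1/5 ≈ 0.200000.
Is 1/5 < 1? YES.
Since P[∪ A_i] ≤ 1/5 < 1, the complement has P[∩ A_i^c] ≥ 1 − 1/5 = 4/5 > 0, so some outcome avoids every A_i.

29·p = 1/5 ≈ 0.200000; existence CERTIFIED by the union bound.


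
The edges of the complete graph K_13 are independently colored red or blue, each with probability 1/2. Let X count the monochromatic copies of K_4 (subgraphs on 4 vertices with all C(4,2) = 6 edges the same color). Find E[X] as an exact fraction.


Let X = Σ_S X_S over the C(13, 4) = 715 subsets S of size 4, where X_S = 1 if the K_4 on S is monochromatic.
For a fixed S, the K_4 on S has C(4, 2) = 6 edges. P[all 6 edges red] = (1/2)^6, and likewise for blue, so P[monochromatic] = 2·(1/2)^6 = 2^{1 − 6} = 1/32.
Summing: E[X] = C(13, 4) · 2^{1 − 6} = 715 · 1/32 = 715/32.
Numerically: E[X] ≈ 22.344.

E[X] = C(13,4)·2^(1−C(4,2)) = 715/32 ≈ 22.344.


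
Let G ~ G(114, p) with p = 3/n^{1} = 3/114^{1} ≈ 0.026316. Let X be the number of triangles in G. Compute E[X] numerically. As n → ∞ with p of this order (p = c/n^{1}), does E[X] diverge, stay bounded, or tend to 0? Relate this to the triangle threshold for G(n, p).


Number of potential triangles: C(114, 3) = 240464.
Each occurs with probability p³ ≈ (0.026316)³ ≈ 1.8224231e-05.
By linearity: E[X] = C(114, 3)·p³ ≈ 240464 · 1.8224231e-05 ≈ 4.38227.
Here α = 1, so p = 3/n is exactly at the triangle threshold p ~ 1/n. Asymptotically E[X] → c³/6 = 3³/6 = 9/2 ≈ 4.50000, a bounded constant. In this regime the triangle count is asymptotically Poisson(c³/6).

E[X] ≈ 4.38227; in regime p = Θ(1/n^{1}) E[X] stays bounded (at the triangle threshold p ~ 1/n).


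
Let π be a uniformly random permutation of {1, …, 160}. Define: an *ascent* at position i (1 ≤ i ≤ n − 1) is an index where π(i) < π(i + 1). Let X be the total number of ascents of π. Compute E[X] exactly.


Write X = Σ X_I over i = 1, …, 159, with X_I the indicator of one ascent.
There are 159 indicators.
For each fixed i, the pair (π(i), π(i+1)) is a uniformly random ordered pair of distinct values from {1, …, 160}; by symmetry P[π(i) < π(i+1)] = 1/2.
By linearity: E[X] = 159 · (1/2) = (160 − 1) · (1/2) = 159/2 ≈ 79.500.

E[X] = 159/2 = 79.500.


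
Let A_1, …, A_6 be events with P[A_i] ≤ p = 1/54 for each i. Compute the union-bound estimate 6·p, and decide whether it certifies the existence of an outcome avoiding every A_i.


Union bound: P[∪_{i=1}^{6} A_i] ≤ Σ_i P[A_i] ≤ 6·p = 6·(1/54) = 1/9.
Numerically: 1/9 ≈ 0.11111.
Is 1/9 < 1? YES.
Since P[∪ A_i] ≤ 1/9 < 1, the complement has P[∩ A_i^c] ≥ 1 − 1/9 = 8/9 > 0, so some outcome avoids every A_i.

6·p = 1/9 ≈ 0.11111; existence CERTIFIED by the union bound.


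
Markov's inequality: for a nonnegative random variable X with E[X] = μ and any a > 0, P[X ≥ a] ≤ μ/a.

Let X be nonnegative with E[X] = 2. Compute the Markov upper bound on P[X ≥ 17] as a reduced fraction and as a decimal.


μ = E[X] = 2, a = 17.
Markov: P[X ≥ 17] ≤ μ/a = (2)/17 = 2/17.
Numerically: ≈ 0.1176.
(Since a = 17 > μ = 2.0000, the bound 2/17 is < 1 and informative.)

P[X ≥ 17] ≤ 2/17 ≈ 0.1176.
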